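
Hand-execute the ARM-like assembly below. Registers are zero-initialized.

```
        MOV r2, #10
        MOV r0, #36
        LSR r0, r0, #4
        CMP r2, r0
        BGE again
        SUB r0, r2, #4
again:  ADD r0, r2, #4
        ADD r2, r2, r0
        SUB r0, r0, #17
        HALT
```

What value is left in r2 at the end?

after MOV r2, #10: r2=10
after MOV r0, #36: r0=36
after LSR r0, r0, #4: r0=36>>4=2
CMP r2, r0  (cmp 10,2)
BGE again: taken
after ADD r0, r2, #4: r0=10+4=14
after ADD r2, r2, r0: r2=10+14=24
after SUB r0, r0, #17: r0=14-17=-3
halt.

24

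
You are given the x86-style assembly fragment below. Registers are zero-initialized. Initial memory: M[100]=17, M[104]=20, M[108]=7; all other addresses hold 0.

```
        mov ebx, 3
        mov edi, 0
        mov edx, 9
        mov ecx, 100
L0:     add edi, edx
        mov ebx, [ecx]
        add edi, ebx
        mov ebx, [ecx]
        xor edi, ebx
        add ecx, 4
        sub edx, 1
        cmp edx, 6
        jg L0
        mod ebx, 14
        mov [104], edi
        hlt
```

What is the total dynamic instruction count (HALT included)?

ebx=3
edi=0
edx=9
ecx=100
edi=0+9=9
ebx=M[100]=17
edi=9+17=26
ebx=M[100]=17
edi=26^17=11
ecx=100+4=104
edx=9-1=8
cmp edx, 6  (cmp 8,6)
jg L0: taken
edi=11+8=19
ebx=M[104]=20
edi=19+20=39
ebx=M[104]=20
edi=39^20=51
ecx=104+4=108
edx=8-1=7
cmp edx, 6  (cmp 7,6)
jg L0: taken
edi=51+7=58
ebx=M[108]=7
edi=58+7=65
ebx=M[108]=7
edi=65^7=70
ecx=108+4=112
edx=7-1=6
cmp edx, 6  (cmp 6,6)
jg L0: not taken
ebx=7%14=7
mov [104], edi → M[104]=70
halt.
Total executed instructions: 34.

34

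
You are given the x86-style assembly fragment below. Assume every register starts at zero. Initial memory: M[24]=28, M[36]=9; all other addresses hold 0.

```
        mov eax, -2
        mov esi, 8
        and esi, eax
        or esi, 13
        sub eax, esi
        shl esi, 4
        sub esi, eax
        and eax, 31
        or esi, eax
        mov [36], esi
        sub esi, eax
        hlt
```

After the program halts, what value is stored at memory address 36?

eax=-2
esi=8
esi=8&(-2)=8
esi=8|13=13
eax=(-2)-13=-15
esi=13<<4=208
esi=208-(-15)=223
eax=(-15)&31=17
esi=223|17=223
mov [36], esi → M[36]=223
esi=223-17=206
halt.

223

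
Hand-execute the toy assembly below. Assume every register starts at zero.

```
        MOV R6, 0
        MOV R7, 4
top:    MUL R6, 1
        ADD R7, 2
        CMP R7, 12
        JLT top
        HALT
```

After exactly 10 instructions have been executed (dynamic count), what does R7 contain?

MOV R6, 0 → R6=0
MOV R7, 4 → R7=4
MUL R6, 1 → R6=0*1=0
ADD R7, 2 → R7=4+2=6
CMP R7, 12  (cmp 6,12)
JLT top: taken
MUL R6, 1 → R6=0*1=0
ADD R7, 2 → R7=6+2=8
CMP R7, 12  (cmp 8,12)
JLT top: taken
After step 10: R7 = 8.

8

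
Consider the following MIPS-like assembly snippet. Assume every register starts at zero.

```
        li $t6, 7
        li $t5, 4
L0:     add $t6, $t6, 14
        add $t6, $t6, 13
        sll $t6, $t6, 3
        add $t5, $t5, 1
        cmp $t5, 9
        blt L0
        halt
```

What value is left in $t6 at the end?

li $t6, 7 → $t6=7
li $t5, 4 → $t5=4
add $t6, $t6, 14 → $t6=7+14=21
add $t6, $t6, 13 → $t6=21+13=34
sll $t6, $t6, 3 → $t6=34<<3=272
add $t5, $t5, 1 → $t5=4+1=5
cmp $t5, 9  (cmp 5,9)
blt L0: taken
add $t6, $t6, 14 → $t6=272+14=286
add $t6, $t6, 13 → $t6=286+13=299
sll $t6, $t6, 3 → $t6=299<<3=2392
add $t5, $t5, 1 → $t5=5+1=6
cmp $t5, 9  (cmp 6,9)
blt L0: taken
add $t6, $t6, 14 → $t6=2392+14=2406
add $t6, $t6, 13 → $t6=2406+13=2419
sll $t6, $t6, 3 → $t6=2419<<3=19352
add $t5, $t5, 1 → $t5=6+1=7
cmp $t5, 9  (cmp 7,9)
blt L0: taken
add $t6, $t6, 14 → $t6=19352+14=19366
add $t6, $t6, 13 → $t6=19366+13=19379
sll $t6, $t6, 3 → $t6=19379<<3=155032
add $t5, $t5, 1 → $t5=7+1=8
cmp $t5, 9  (cmp 8,9)
blt L0: taken
add $t6, $t6, 14 → $t6=155032+14=155046
add $t6, $t6, 13 → $t6=155046+13=155059
sll $t6, $t6, 3 → $t6=155059<<3=1240472
add $t5, $t5, 1 → $t5=8+1=9
cmp $t5, 9  (cmp 9,9)
blt L0: not taken
halt.

1240472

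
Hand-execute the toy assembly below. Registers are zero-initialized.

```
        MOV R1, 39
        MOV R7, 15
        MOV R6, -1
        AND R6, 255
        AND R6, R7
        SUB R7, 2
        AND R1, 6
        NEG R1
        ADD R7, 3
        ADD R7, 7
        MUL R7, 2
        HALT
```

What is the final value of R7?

after MOV R1, 39: R1=39
after MOV R7, 15: R7=15
after MOV R6, -1: R6=-1
after AND R6, 255: R6=(-1)&255=255
after AND R6, R7: R6=255&15=15
after SUB R7, 2: R7=15-2=13
after AND R1, 6: R1=39&6=6
after NEG R1: R1=-(6)=-6
after ADD R7, 3: R7=13+3=16
after ADD R7, 7: R7=16+7=23
after MUL R7, 2: R7=23*2=46
halt.

46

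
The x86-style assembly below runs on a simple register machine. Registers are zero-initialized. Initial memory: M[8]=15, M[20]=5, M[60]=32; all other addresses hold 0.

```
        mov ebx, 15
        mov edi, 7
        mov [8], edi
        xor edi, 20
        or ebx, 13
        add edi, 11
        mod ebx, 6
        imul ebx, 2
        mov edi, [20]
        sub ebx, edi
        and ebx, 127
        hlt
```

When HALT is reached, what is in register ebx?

1

after mov ebx, 15: ebx=15
after mov edi, 7: edi=7
mov [8], edi → M[8]=7
after xor edi, 20: edi=7^20=19
after or ebx, 13: ebx=15|13=15
after add edi, 11: edi=19+11=30
after mod ebx, 6: ebx=15%6=3
after imul ebx, 2: ebx=3*2=6
after mov edi, [20]: edi=M[20]=5
after sub ebx, edi: ebx=6-5=1
after and ebx, 127: ebx=1&127=1
halt.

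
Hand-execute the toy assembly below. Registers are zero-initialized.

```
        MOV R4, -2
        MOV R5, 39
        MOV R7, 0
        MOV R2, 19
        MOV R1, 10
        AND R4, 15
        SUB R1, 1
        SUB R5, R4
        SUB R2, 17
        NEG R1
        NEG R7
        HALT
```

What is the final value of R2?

2

MOV R4, -2 → R4=-2
MOV R5, 39 → R5=39
MOV R7, 0 → R7=0
MOV R2, 19 → R2=19
MOV R1, 10 → R1=10
AND R4, 15 → R4=(-2)&15=14
SUB R1, 1 → R1=10-1=9
SUB R5, R4 → R5=39-14=25
SUB R2, 17 → R2=19-17=2
NEG R1 → R1=-(9)=-9
NEG R7 → R7=-(0)=0
halt.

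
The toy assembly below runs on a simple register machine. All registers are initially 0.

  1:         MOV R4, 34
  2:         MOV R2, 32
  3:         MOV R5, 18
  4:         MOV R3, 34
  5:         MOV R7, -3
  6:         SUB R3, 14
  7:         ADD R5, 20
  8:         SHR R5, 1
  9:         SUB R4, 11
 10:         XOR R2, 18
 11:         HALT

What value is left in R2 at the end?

50

after MOV R4, 34: R4=34
after MOV R2, 32: R2=32
after MOV R5, 18: R5=18
after MOV R3, 34: R3=34
after MOV R7, -3: R7=-3
after SUB R3, 14: R3=34-14=20
after ADD R5, 20: R5=18+20=38
after SHR R5, 1: R5=38>>1=19
after SUB R4, 11: R4=34-11=23
after XOR R2, 18: R2=32^18=50
halt.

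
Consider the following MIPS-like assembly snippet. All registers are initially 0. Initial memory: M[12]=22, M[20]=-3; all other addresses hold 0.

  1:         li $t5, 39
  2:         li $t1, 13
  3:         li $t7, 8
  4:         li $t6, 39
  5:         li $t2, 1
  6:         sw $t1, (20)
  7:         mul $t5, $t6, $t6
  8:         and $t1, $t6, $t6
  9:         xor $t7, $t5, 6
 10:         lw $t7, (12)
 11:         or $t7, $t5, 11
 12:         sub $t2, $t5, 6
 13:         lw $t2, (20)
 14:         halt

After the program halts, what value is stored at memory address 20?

after li $t5, 39: $t5=39
after li $t1, 13: $t1=13
after li $t7, 8: $t7=8
after li $t6, 39: $t6=39
after li $t2, 1: $t2=1
sw $t1, (20) → M[20]=13
after mul $t5, $t6, $t6: $t5=39*39=1521
after and $t1, $t6, $t6: $t1=39&39=39
after xor $t7, $t5, 6: $t7=1521^6=1527
after lw $t7, (12): $t7=M[12]=22
after or $t7, $t5, 11: $t7=1521|11=1531
after sub $t2, $t5, 6: $t2=1521-6=1515
after lw $t2, (20): $t2=M[20]=13
halt.

13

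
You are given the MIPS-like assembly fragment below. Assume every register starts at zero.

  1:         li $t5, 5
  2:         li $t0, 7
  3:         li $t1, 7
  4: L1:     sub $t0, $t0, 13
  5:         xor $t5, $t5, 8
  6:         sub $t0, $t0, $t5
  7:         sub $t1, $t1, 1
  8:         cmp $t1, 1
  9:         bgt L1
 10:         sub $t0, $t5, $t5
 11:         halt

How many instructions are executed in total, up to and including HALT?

41

after li $t5, 5: $t5=5
after li $t0, 7: $t0=7
after li $t1, 7: $t1=7
after sub $t0, $t0, 13: $t0=7-13=-6
after xor $t5, $t5, 8: $t5=5^8=13
after sub $t0, $t0, $t5: $t0=(-6)-13=-19
after sub $t1, $t1, 1: $t1=7-1=6
cmp $t1, 1  (cmp 6,1)
bgt L1: taken
after sub $t0, $t0, 13: $t0=(-19)-13=-32
after xor $t5, $t5, 8: $t5=13^8=5
after sub $t0, $t0, $t5: $t0=(-32)-5=-37
after sub $t1, $t1, 1: $t1=6-1=5
cmp $t1, 1  (cmp 5,1)
bgt L1: taken
after sub $t0, $t0, 13: $t0=(-37)-13=-50
after xor $t5, $t5, 8: $t5=5^8=13
after sub $t0, $t0, $t5: $t0=(-50)-13=-63
after sub $t1, $t1, 1: $t1=5-1=4
cmp $t1, 1  (cmp 4,1)
bgt L1: taken
after sub $t0, $t0, 13: $t0=(-63)-13=-76
after xor $t5, $t5, 8: $t5=13^8=5
after sub $t0, $t0, $t5: $t0=(-76)-5=-81
after sub $t1, $t1, 1: $t1=4-1=3
cmp $t1, 1  (cmp 3,1)
bgt L1: taken
after sub $t0, $t0, 13: $t0=(-81)-13=-94
after xor $t5, $t5, 8: $t5=5^8=13
after sub $t0, $t0, $t5: $t0=(-94)-13=-107
after sub $t1, $t1, 1: $t1=3-1=2
cmp $t1, 1  (cmp 2,1)
bgt L1: taken
after sub $t0, $t0, 13: $t0=(-107)-13=-120
after xor $t5, $t5, 8: $t5=13^8=5
after sub $t0, $t0, $t5: $t0=(-120)-5=-125
after sub $t1, $t1, 1: $t1=2-1=1
cmp $t1, 1  (cmp 1,1)
bgt L1: not taken
after sub $t0, $t5, $t5: $t0=5-5=0
halt.
Total executed instructions: 41.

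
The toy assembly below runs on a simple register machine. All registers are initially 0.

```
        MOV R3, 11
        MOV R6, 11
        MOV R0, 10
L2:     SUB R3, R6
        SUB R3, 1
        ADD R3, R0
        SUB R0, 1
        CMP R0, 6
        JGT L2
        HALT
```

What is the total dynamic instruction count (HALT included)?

28

after MOV R3, 11: R3=11
after MOV R6, 11: R6=11
after MOV R0, 10: R0=10
after SUB R3, R6: R3=11-11=0
after SUB R3, 1: R3=0-1=-1
after ADD R3, R0: R3=(-1)+10=9
after SUB R0, 1: R0=10-1=9
CMP R0, 6  (cmp 9,6)
JGT L2: taken
after SUB R3, R6: R3=9-11=-2
after SUB R3, 1: R3=(-2)-1=-3
after ADD R3, R0: R3=(-3)+9=6
after SUB R0, 1: R0=9-1=8
CMP R0, 6  (cmp 8,6)
JGT L2: taken
after SUB R3, R6: R3=6-11=-5
after SUB R3, 1: R3=(-5)-1=-6
after ADD R3, R0: R3=(-6)+8=2
after SUB R0, 1: R0=8-1=7
CMP R0, 6  (cmp 7,6)
JGT L2: taken
after SUB R3, R6: R3=2-11=-9
after SUB R3, 1: R3=(-9)-1=-10
after ADD R3, R0: R3=(-10)+7=-3
after SUB R0, 1: R0=7-1=6
CMP R0, 6  (cmp 6,6)
JGT L2: not taken
halt.
Total executed instructions: 28.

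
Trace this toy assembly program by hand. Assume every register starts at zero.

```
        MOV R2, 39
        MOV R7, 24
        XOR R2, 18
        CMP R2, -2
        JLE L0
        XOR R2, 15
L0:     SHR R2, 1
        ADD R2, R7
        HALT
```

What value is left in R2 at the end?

MOV R2, 39 → R2=39
MOV R7, 24 → R7=24
XOR R2, 18 → R2=39^18=53
CMP R2, -2  (cmp 53,-2)
JLE L0: not taken
XOR R2, 15 → R2=53^15=58
SHR R2, 1 → R2=58>>1=29
ADD R2, R7 → R2=29+24=53
halt.

53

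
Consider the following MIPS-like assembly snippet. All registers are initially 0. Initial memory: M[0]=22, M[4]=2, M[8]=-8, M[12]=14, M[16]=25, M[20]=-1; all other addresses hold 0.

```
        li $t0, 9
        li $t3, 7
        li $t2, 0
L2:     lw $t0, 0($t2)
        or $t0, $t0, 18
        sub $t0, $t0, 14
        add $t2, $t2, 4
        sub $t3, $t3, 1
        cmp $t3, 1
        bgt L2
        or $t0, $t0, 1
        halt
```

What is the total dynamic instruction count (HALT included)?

47

li $t0, 9 → $t0=9
li $t3, 7 → $t3=7
li $t2, 0 → $t2=0
lw $t0, 0($t2) → $t0=M[0]=22
or $t0, $t0, 18 → $t0=22|18=22
sub $t0, $t0, 14 → $t0=22-14=8
add $t2, $t2, 4 → $t2=0+4=4
sub $t3, $t3, 1 → $t3=7-1=6
cmp $t3, 1  (cmp 6,1)
bgt L2: taken
lw $t0, 0($t2) → $t0=M[4]=2
or $t0, $t0, 18 → $t0=2|18=18
sub $t0, $t0, 14 → $t0=18-14=4
add $t2, $t2, 4 → $t2=4+4=8
sub $t3, $t3, 1 → $t3=6-1=5
cmp $t3, 1  (cmp 5,1)
bgt L2: taken
lw $t0, 0($t2) → $t0=M[8]=-8
or $t0, $t0, 18 → $t0=(-8)|18=-6
sub $t0, $t0, 14 → $t0=(-6)-14=-20
add $t2, $t2, 4 → $t2=8+4=12
sub $t3, $t3, 1 → $t3=5-1=4
cmp $t3, 1  (cmp 4,1)
bgt L2: taken
lw $t0, 0($t2) → $t0=M[12]=14
or $t0, $t0, 18 → $t0=14|18=30
sub $t0, $t0, 14 → $t0=30-14=16
add $t2, $t2, 4 → $t2=12+4=16
sub $t3, $t3, 1 → $t3=4-1=3
cmp $t3, 1  (cmp 3,1)
bgt L2: taken
lw $t0, 0($t2) → $t0=M[16]=25
or $t0, $t0, 18 → $t0=25|18=27
sub $t0, $t0, 14 → $t0=27-14=13
add $t2, $t2, 4 → $t2=16+4=20
sub $t3, $t3, 1 → $t3=3-1=2
cmp $t3, 1  (cmp 2,1)
bgt L2: taken
lw $t0, 0($t2) → $t0=M[20]=-1
or $t0, $t0, 18 → $t0=(-1)|18=-1
sub $t0, $t0, 14 → $t0=(-1)-14=-15
add $t2, $t2, 4 → $t2=20+4=24
sub $t3, $t3, 1 → $t3=2-1=1
cmp $t3, 1  (cmp 1,1)
bgt L2: not taken
or $t0, $t0, 1 → $t0=(-15)|1=-15
halt.
Total executed instructions: 47.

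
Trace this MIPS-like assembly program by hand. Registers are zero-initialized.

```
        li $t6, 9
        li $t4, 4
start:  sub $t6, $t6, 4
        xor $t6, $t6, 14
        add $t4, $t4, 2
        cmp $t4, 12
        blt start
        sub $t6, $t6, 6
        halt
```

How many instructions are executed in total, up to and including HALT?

after li $t6, 9: $t6=9
after li $t4, 4: $t4=4
after sub $t6, $t6, 4: $t6=9-4=5
after xor $t6, $t6, 14: $t6=5^14=11
after add $t4, $t4, 2: $t4=4+2=6
cmp $t4, 12  (cmp 6,12)
blt start: taken
after sub $t6, $t6, 4: $t6=11-4=7
after xor $t6, $t6, 14: $t6=7^14=9
after add $t4, $t4, 2: $t4=6+2=8
cmp $t4, 12  (cmp 8,12)
blt start: taken
after sub $t6, $t6, 4: $t6=9-4=5
after xor $t6, $t6, 14: $t6=5^14=11
after add $t4, $t4, 2: $t4=8+2=10
cmp $t4, 12  (cmp 10,12)
blt start: taken
after sub $t6, $t6, 4: $t6=11-4=7
after xor $t6, $t6, 14: $t6=7^14=9
after add $t4, $t4, 2: $t4=10+2=12
cmp $t4, 12  (cmp 12,12)
blt start: not taken
after sub $t6, $t6, 6: $t6=9-6=3
halt.
Total executed instructions: 24.

24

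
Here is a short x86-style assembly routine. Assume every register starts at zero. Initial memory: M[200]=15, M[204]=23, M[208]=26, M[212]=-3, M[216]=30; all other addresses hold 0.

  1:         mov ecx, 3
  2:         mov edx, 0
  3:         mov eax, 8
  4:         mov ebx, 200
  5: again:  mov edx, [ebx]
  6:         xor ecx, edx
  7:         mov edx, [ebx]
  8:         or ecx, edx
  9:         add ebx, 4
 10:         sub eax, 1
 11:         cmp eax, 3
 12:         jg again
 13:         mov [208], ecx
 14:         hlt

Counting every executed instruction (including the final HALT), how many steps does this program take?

mov ecx, 3 → ecx=3
mov edx, 0 → edx=0
mov eax, 8 → eax=8
mov ebx, 200 → ebx=200
mov edx, [ebx] → edx=M[200]=15
xor ecx, edx → ecx=3^15=12
mov edx, [ebx] → edx=M[200]=15
or ecx, edx → ecx=12|15=15
add ebx, 4 → ebx=200+4=204
sub eax, 1 → eax=8-1=7
cmp eax, 3  (cmp 7,3)
jg again: taken
mov edx, [ebx] → edx=M[204]=23
xor ecx, edx → ecx=15^23=24
mov edx, [ebx] → edx=M[204]=23
or ecx, edx → ecx=24|23=31
add ebx, 4 → ebx=204+4=208
sub eax, 1 → eax=7-1=6
cmp eax, 3  (cmp 6,3)
jg again: taken
mov edx, [ebx] → edx=M[208]=26
xor ecx, edx → ecx=31^26=5
mov edx, [ebx] → edx=M[208]=26
or ecx, edx → ecx=5|26=31
add ebx, 4 → ebx=208+4=212
sub eax, 1 → eax=6-1=5
cmp eax, 3  (cmp 5,3)
jg again: taken
mov edx, [ebx] → edx=M[212]=-3
xor ecx, edx → ecx=31^(-3)=-30
mov edx, [ebx] → edx=M[212]=-3
or ecx, edx → ecx=(-30)|(-3)=-1
add ebx, 4 → ebx=212+4=216
sub eax, 1 → eax=5-1=4
cmp eax, 3  (cmp 4,3)
jg again: taken
mov edx, [ebx] → edx=M[216]=30
xor ecx, edx → ecx=(-1)^30=-31
mov edx, [ebx] → edx=M[216]=30
or ecx, edx → ecx=(-31)|30=-1
add ebx, 4 → ebx=216+4=220
sub eax, 1 → eax=4-1=3
cmp eax, 3  (cmp 3,3)
jg again: not taken
mov [208], ecx → M[208]=-1
halt.
Total executed instructions: 46.

46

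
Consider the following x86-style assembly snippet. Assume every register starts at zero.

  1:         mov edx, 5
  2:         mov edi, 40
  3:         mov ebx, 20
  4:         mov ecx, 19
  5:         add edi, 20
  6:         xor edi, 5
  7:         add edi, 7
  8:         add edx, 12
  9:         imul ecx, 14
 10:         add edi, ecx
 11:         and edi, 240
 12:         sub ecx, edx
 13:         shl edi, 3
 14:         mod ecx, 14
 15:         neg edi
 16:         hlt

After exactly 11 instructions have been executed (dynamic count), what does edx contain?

17

mov edx, 5 → edx=5
mov edi, 40 → edi=40
mov ebx, 20 → ebx=20
mov ecx, 19 → ecx=19
add edi, 20 → edi=40+20=60
xor edi, 5 → edi=60^5=57
add edi, 7 → edi=57+7=64
add edx, 12 → edx=5+12=17
imul ecx, 14 → ecx=19*14=266
add edi, ecx → edi=64+266=330
and edi, 240 → edi=330&240=64
After step 11: edx = 17.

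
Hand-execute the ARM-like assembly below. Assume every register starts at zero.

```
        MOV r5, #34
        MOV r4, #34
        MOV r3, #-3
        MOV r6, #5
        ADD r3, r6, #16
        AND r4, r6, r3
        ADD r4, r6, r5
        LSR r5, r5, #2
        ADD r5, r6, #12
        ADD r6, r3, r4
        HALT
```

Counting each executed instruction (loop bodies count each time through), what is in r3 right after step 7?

MOV r5, #34 → r5=34
MOV r4, #34 → r4=34
MOV r3, #-3 → r3=-3
MOV r6, #5 → r6=5
ADD r3, r6, #16 → r3=5+16=21
AND r4, r6, r3 → r4=5&21=5
ADD r4, r6, r5 → r4=5+34=39
After step 7: r3 = 21.

21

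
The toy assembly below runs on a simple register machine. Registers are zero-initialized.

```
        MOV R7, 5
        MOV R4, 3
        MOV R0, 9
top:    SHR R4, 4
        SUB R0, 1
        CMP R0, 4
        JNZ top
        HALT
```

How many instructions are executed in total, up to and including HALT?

24

MOV R7, 5 → R7=5
MOV R4, 3 → R4=3
MOV R0, 9 → R0=9
SHR R4, 4 → R4=3>>4=0
SUB R0, 1 → R0=9-1=8
CMP R0, 4  (cmp 8,4)
JNZ top: taken
SHR R4, 4 → R4=0>>4=0
SUB R0, 1 → R0=8-1=7
CMP R0, 4  (cmp 7,4)
JNZ top: taken
SHR R4, 4 → R4=0>>4=0
SUB R0, 1 → R0=7-1=6
CMP R0, 4  (cmp 6,4)
JNZ top: taken
SHR R4, 4 → R4=0>>4=0
SUB R0, 1 → R0=6-1=5
CMP R0, 4  (cmp 5,4)
JNZ top: taken
SHR R4, 4 → R4=0>>4=0
SUB R0, 1 → R0=5-1=4
CMP R0, 4  (cmp 4,4)
JNZ top: not taken
halt.
Total executed instructions: 24.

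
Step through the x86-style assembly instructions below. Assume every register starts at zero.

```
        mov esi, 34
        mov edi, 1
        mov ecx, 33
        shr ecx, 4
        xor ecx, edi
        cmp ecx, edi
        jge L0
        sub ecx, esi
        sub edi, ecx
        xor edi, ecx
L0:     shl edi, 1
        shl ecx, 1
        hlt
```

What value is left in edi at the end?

2

after mov esi, 34: esi=34
after mov edi, 1: edi=1
after mov ecx, 33: ecx=33
after shr ecx, 4: ecx=33>>4=2
after xor ecx, edi: ecx=2^1=3
cmp ecx, edi  (cmp 3,1)
jge L0: taken
after shl edi, 1: edi=1<<1=2
after shl ecx, 1: ecx=3<<1=6
halt.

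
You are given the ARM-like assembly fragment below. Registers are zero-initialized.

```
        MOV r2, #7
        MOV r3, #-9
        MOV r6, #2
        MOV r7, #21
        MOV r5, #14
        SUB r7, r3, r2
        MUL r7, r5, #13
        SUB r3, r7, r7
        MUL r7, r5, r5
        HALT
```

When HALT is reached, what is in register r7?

196

MOV r2, #7 → r2=7
MOV r3, #-9 → r3=-9
MOV r6, #2 → r6=2
MOV r7, #21 → r7=21
MOV r5, #14 → r5=14
SUB r7, r3, r2 → r7=(-9)-7=-16
MUL r7, r5, #13 → r7=14*13=182
SUB r3, r7, r7 → r3=182-182=0
MUL r7, r5, r5 → r7=14*14=196
halt.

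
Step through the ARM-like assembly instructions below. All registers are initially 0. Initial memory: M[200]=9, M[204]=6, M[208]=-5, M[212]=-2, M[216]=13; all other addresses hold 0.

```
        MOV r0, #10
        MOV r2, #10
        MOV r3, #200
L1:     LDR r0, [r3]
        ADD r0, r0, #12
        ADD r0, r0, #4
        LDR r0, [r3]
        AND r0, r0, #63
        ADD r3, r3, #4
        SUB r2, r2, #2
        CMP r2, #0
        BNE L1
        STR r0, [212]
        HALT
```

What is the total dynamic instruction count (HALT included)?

r0=10
r2=10
r3=200
r0=M[200]=9
r0=9+12=21
r0=21+4=25
r0=M[200]=9
r0=9&63=9
r3=200+4=204
r2=10-2=8
CMP r2, #0  (cmp 8,0)
BNE L1: taken
r0=M[204]=6
r0=6+12=18
r0=18+4=22
r0=M[204]=6
r0=6&63=6
r3=204+4=208
r2=8-2=6
CMP r2, #0  (cmp 6,0)
BNE L1: taken
r0=M[208]=-5
r0=(-5)+12=7
r0=7+4=11
r0=M[208]=-5
r0=(-5)&63=59
r3=208+4=212
r2=6-2=4
CMP r2, #0  (cmp 4,0)
BNE L1: taken
r0=M[212]=-2
r0=(-2)+12=10
r0=10+4=14
r0=M[212]=-2
r0=(-2)&63=62
r3=212+4=216
r2=4-2=2
CMP r2, #0  (cmp 2,0)
BNE L1: taken
r0=M[216]=13
r0=13+12=25
r0=25+4=29
r0=M[216]=13
r0=13&63=13
r3=216+4=220
r2=2-2=0
CMP r2, #0  (cmp 0,0)
BNE L1: not taken
STR r0, [212] → M[212]=13
halt.
Total executed instructions: 50.

50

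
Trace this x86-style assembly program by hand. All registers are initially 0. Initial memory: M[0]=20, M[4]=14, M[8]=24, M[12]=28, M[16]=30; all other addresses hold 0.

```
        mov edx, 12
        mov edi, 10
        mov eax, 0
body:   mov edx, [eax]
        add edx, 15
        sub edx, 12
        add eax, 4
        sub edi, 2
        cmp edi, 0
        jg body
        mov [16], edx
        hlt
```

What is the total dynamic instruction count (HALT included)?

40

after mov edx, 12: edx=12
after mov edi, 10: edi=10
after mov eax, 0: eax=0
after mov edx, [eax]: edx=M[0]=20
after add edx, 15: edx=20+15=35
after sub edx, 12: edx=35-12=23
after add eax, 4: eax=0+4=4
after sub edi, 2: edi=10-2=8
cmp edi, 0  (cmp 8,0)
jg body: taken
after mov edx, [eax]: edx=M[4]=14
after add edx, 15: edx=14+15=29
after sub edx, 12: edx=29-12=17
after add eax, 4: eax=4+4=8
after sub edi, 2: edi=8-2=6
cmp edi, 0  (cmp 6,0)
jg body: taken
after mov edx, [eax]: edx=M[8]=24
after add edx, 15: edx=24+15=39
after sub edx, 12: edx=39-12=27
after add eax, 4: eax=8+4=12
after sub edi, 2: edi=6-2=4
cmp edi, 0  (cmp 4,0)
jg body: taken
after mov edx, [eax]: edx=M[12]=28
after add edx, 15: edx=28+15=43
after sub edx, 12: edx=43-12=31
after add eax, 4: eax=12+4=16
after sub edi, 2: edi=4-2=2
cmp edi, 0  (cmp 2,0)
jg body: taken
after mov edx, [eax]: edx=M[16]=30
after add edx, 15: edx=30+15=45
after sub edx, 12: edx=45-12=33
after add eax, 4: eax=16+4=20
after sub edi, 2: edi=2-2=0
cmp edi, 0  (cmp 0,0)
jg body: not taken
mov [16], edx → M[16]=33
halt.
Total executed instructions: 40.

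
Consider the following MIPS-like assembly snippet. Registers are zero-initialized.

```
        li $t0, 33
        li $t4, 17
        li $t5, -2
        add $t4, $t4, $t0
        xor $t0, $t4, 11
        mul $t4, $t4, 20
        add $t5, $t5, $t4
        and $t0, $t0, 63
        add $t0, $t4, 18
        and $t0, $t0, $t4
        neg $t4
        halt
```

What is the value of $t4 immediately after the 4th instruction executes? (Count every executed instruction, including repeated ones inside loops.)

50

after li $t0, 33: $t0=33
after li $t4, 17: $t4=17
after li $t5, -2: $t5=-2
after add $t4, $t4, $t0: $t4=17+33=50
After step 4: $t4 = 50.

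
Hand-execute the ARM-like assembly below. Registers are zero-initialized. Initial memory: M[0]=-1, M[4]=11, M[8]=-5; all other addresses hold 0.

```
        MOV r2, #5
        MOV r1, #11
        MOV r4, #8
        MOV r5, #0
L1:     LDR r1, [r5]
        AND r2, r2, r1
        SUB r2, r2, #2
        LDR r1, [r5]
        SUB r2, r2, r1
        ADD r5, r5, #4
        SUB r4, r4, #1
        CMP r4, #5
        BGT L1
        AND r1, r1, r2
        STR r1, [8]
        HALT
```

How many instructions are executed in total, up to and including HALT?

34

MOV r2, #5 → r2=5
MOV r1, #11 → r1=11
MOV r4, #8 → r4=8
MOV r5, #0 → r5=0
LDR r1, [r5] → r1=M[0]=-1
AND r2, r2, r1 → r2=5&(-1)=5
SUB r2, r2, #2 → r2=5-2=3
LDR r1, [r5] → r1=M[0]=-1
SUB r2, r2, r1 → r2=3-(-1)=4
ADD r5, r5, #4 → r5=0+4=4
SUB r4, r4, #1 → r4=8-1=7
CMP r4, #5  (cmp 7,5)
BGT L1: taken
LDR r1, [r5] → r1=M[4]=11
AND r2, r2, r1 → r2=4&11=0
SUB r2, r2, #2 → r2=0-2=-2
LDR r1, [r5] → r1=M[4]=11
SUB r2, r2, r1 → r2=(-2)-11=-13
ADD r5, r5, #4 → r5=4+4=8
SUB r4, r4, #1 → r4=7-1=6
CMP r4, #5  (cmp 6,5)
BGT L1: taken
LDR r1, [r5] → r1=M[8]=-5
AND r2, r2, r1 → r2=(-13)&(-5)=-13
SUB r2, r2, #2 → r2=(-13)-2=-15
LDR r1, [r5] → r1=M[8]=-5
SUB r2, r2, r1 → r2=(-15)-(-5)=-10
ADD r5, r5, #4 → r5=8+4=12
SUB r4, r4, #1 → r4=6-1=5
CMP r4, #5  (cmp 5,5)
BGT L1: not taken
AND r1, r1, r2 → r1=(-5)&(-10)=-14
STR r1, [8] → M[8]=-14
halt.
Total executed instructions: 34.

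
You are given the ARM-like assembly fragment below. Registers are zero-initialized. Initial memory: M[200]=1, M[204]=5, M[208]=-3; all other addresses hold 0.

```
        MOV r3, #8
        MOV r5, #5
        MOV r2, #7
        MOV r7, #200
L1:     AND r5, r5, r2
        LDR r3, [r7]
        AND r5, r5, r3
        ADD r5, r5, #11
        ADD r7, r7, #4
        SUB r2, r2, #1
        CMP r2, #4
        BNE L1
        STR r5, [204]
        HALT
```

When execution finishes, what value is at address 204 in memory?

MOV r3, #8 → r3=8
MOV r5, #5 → r5=5
MOV r2, #7 → r2=7
MOV r7, #200 → r7=200
AND r5, r5, r2 → r5=5&7=5
LDR r3, [r7] → r3=M[200]=1
AND r5, r5, r3 → r5=5&1=1
ADD r5, r5, #11 → r5=1+11=12
ADD r7, r7, #4 → r7=200+4=204
SUB r2, r2, #1 → r2=7-1=6
CMP r2, #4  (cmp 6,4)
BNE L1: taken
AND r5, r5, r2 → r5=12&6=4
LDR r3, [r7] → r3=M[204]=5
AND r5, r5, r3 → r5=4&5=4
ADD r5, r5, #11 → r5=4+11=15
ADD r7, r7, #4 → r7=204+4=208
SUB r2, r2, #1 → r2=6-1=5
CMP r2, #4  (cmp 5,4)
BNE L1: taken
AND r5, r5, r2 → r5=15&5=5
LDR r3, [r7] → r3=M[208]=-3
AND r5, r5, r3 → r5=5&(-3)=5
ADD r5, r5, #11 → r5=5+11=16
ADD r7, r7, #4 → r7=208+4=212
SUB r2, r2, #1 → r2=5-1=4
CMP r2, #4  (cmp 4,4)
BNE L1: not taken
STR r5, [204] → M[204]=16
halt.

16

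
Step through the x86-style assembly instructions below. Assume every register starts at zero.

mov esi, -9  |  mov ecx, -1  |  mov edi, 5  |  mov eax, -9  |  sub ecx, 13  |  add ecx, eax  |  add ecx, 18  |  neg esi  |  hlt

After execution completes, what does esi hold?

9

mov esi, -9 → esi=-9
mov ecx, -1 → ecx=-1
mov edi, 5 → edi=5
mov eax, -9 → eax=-9
sub ecx, 13 → ecx=(-1)-13=-14
add ecx, eax → ecx=(-14)+(-9)=-23
add ecx, 18 → ecx=(-23)+18=-5
neg esi → esi=-(-9)=9
halt.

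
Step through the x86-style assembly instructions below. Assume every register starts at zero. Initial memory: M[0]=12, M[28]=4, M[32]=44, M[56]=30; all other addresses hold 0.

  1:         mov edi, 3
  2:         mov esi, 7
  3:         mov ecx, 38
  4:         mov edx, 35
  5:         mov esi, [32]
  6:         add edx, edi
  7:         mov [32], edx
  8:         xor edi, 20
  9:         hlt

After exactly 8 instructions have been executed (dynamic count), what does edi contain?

23

after mov edi, 3: edi=3
after mov esi, 7: esi=7
after mov ecx, 38: ecx=38
after mov edx, 35: edx=35
after mov esi, [32]: esi=M[32]=44
after add edx, edi: edx=35+3=38
mov [32], edx → M[32]=38
after xor edi, 20: edi=3^20=23
After step 8: edi = 23.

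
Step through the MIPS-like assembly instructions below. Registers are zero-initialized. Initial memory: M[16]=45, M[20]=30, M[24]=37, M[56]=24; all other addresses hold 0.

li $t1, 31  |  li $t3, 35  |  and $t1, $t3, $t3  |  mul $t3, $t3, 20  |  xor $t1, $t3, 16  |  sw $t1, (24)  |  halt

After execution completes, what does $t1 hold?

$t1=31
$t3=35
$t1=35&35=35
$t3=35*20=700
$t1=700^16=684
sw $t1, (24) → M[24]=684
halt.

684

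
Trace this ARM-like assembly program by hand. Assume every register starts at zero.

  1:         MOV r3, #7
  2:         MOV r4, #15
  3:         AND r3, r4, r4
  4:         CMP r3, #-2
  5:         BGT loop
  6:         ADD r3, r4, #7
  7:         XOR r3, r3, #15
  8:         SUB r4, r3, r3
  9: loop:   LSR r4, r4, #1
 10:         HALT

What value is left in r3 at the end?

15

r3=7
r4=15
r3=15&15=15
CMP r3, #-2  (cmp 15,-2)
BGT loop: taken
r4=15>>1=7
halt.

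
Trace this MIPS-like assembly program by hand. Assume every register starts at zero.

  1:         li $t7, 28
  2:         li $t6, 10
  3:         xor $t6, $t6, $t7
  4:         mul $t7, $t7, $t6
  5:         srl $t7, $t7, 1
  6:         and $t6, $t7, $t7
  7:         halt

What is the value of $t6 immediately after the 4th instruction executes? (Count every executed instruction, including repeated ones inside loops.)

22

$t7=28
$t6=10
$t6=10^28=22
$t7=28*22=616
After step 4: $t6 = 22.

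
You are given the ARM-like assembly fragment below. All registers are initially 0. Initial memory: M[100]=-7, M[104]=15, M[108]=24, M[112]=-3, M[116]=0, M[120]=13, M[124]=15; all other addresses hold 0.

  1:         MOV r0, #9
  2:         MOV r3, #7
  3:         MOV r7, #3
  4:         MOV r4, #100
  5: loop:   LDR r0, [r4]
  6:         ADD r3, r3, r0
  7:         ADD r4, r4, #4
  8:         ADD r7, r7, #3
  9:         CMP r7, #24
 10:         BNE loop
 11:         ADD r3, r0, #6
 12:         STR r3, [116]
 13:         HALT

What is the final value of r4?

r0=9
r3=7
r7=3
r4=100
r0=M[100]=-7
r3=7+(-7)=0
r4=100+4=104
r7=3+3=6
CMP r7, #24  (cmp 6,24)
BNE loop: taken
r0=M[104]=15
r3=0+15=15
r4=104+4=108
r7=6+3=9
CMP r7, #24  (cmp 9,24)
BNE loop: taken
r0=M[108]=24
r3=15+24=39
r4=108+4=112
r7=9+3=12
CMP r7, #24  (cmp 12,24)
BNE loop: taken
r0=M[112]=-3
r3=39+(-3)=36
r4=112+4=116
r7=12+3=15
CMP r7, #24  (cmp 15,24)
BNE loop: taken
r0=M[116]=0
r3=36+0=36
r4=116+4=120
r7=15+3=18
CMP r7, #24  (cmp 18,24)
BNE loop: taken
r0=M[120]=13
r3=36+13=49
r4=120+4=124
r7=18+3=21
CMP r7, #24  (cmp 21,24)
BNE loop: taken
r0=M[124]=15
r3=49+15=64
r4=124+4=128
r7=21+3=24
CMP r7, #24  (cmp 24,24)
BNE loop: not taken
r3=15+6=21
STR r3, [116] → M[116]=21
halt.

128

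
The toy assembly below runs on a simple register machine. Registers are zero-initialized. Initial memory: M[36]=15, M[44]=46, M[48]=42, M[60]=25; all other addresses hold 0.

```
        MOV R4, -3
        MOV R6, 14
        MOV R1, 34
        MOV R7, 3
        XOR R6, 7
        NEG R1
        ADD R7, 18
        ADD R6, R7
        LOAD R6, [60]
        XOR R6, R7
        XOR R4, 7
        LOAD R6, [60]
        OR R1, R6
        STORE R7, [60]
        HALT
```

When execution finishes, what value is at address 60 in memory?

MOV R4, -3 → R4=-3
MOV R6, 14 → R6=14
MOV R1, 34 → R1=34
MOV R7, 3 → R7=3
XOR R6, 7 → R6=14^7=9
NEG R1 → R1=-(34)=-34
ADD R7, 18 → R7=3+18=21
ADD R6, R7 → R6=9+21=30
LOAD R6, [60] → R6=M[60]=25
XOR R6, R7 → R6=25^21=12
XOR R4, 7 → R4=(-3)^7=-6
LOAD R6, [60] → R6=M[60]=25
OR R1, R6 → R1=(-34)|25=-33
STORE R7, [60] → M[60]=21
halt.

21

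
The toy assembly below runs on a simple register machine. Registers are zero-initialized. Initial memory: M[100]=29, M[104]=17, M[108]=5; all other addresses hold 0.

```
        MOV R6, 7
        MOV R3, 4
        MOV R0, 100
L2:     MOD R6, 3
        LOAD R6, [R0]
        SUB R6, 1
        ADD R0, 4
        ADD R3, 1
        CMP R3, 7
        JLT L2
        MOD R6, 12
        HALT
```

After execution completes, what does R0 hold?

R6=7
R3=4
R0=100
R6=7%3=1
R6=M[100]=29
R6=29-1=28
R0=100+4=104
R3=4+1=5
CMP R3, 7  (cmp 5,7)
JLT L2: taken
R6=28%3=1
R6=M[104]=17
R6=17-1=16
R0=104+4=108
R3=5+1=6
CMP R3, 7  (cmp 6,7)
JLT L2: taken
R6=16%3=1
R6=M[108]=5
R6=5-1=4
R0=108+4=112
R3=6+1=7
CMP R3, 7  (cmp 7,7)
JLT L2: not taken
R6=4%12=4
halt.

112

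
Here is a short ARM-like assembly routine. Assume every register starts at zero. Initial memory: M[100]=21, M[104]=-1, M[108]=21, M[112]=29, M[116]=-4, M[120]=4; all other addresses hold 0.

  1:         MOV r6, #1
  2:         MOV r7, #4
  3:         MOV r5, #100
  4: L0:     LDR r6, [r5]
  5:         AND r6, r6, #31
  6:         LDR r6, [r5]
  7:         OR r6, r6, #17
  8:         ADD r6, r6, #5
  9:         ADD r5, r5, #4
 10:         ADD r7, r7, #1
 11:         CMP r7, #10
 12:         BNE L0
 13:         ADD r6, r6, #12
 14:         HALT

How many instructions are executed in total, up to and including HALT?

59

r6=1
r7=4
r5=100
r6=M[100]=21
r6=21&31=21
r6=M[100]=21
r6=21|17=21
r6=21+5=26
r5=100+4=104
r7=4+1=5
CMP r7, #10  (cmp 5,10)
BNE L0: taken
r6=M[104]=-1
r6=(-1)&31=31
r6=M[104]=-1
r6=(-1)|17=-1
r6=(-1)+5=4
r5=104+4=108
r7=5+1=6
CMP r7, #10  (cmp 6,10)
BNE L0: taken
r6=M[108]=21
r6=21&31=21
r6=M[108]=21
r6=21|17=21
r6=21+5=26
r5=108+4=112
r7=6+1=7
CMP r7, #10  (cmp 7,10)
BNE L0: taken
r6=M[112]=29
r6=29&31=29
r6=M[112]=29
r6=29|17=29
r6=29+5=34
r5=112+4=116
r7=7+1=8
CMP r7, #10  (cmp 8,10)
BNE L0: taken
r6=M[116]=-4
r6=(-4)&31=28
r6=M[116]=-4
r6=(-4)|17=-3
r6=(-3)+5=2
r5=116+4=120
r7=8+1=9
CMP r7, #10  (cmp 9,10)
BNE L0: taken
r6=M[120]=4
r6=4&31=4
r6=M[120]=4
r6=4|17=21
r6=21+5=26
r5=120+4=124
r7=9+1=10
CMP r7, #10  (cmp 10,10)
BNE L0: not taken
r6=26+12=38
halt.
Total executed instructions: 59.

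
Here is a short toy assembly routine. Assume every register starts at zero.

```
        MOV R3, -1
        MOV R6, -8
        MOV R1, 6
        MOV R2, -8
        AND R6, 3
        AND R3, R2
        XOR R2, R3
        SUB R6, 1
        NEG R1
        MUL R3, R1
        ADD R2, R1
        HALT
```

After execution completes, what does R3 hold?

48

after MOV R3, -1: R3=-1
after MOV R6, -8: R6=-8
after MOV R1, 6: R1=6
after MOV R2, -8: R2=-8
after AND R6, 3: R6=(-8)&3=0
after AND R3, R2: R3=(-1)&(-8)=-8
after XOR R2, R3: R2=(-8)^(-8)=0
after SUB R6, 1: R6=0-1=-1
after NEG R1: R1=-(6)=-6
after MUL R3, R1: R3=(-8)*(-6)=48
after ADD R2, R1: R2=0+(-6)=-6
halt.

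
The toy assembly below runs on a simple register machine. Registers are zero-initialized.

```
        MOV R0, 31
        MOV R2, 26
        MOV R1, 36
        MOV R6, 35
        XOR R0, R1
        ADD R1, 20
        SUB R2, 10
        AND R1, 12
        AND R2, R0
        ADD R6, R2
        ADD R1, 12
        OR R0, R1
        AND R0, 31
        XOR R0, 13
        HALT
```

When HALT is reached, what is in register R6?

51

MOV R0, 31 → R0=31
MOV R2, 26 → R2=26
MOV R1, 36 → R1=36
MOV R6, 35 → R6=35
XOR R0, R1 → R0=31^36=59
ADD R1, 20 → R1=36+20=56
SUB R2, 10 → R2=26-10=16
AND R1, 12 → R1=56&12=8
AND R2, R0 → R2=16&59=16
ADD R6, R2 → R6=35+16=51
ADD R1, 12 → R1=8+12=20
OR R0, R1 → R0=59|20=63
AND R0, 31 → R0=63&31=31
XOR R0, 13 → R0=31^13=18
halt.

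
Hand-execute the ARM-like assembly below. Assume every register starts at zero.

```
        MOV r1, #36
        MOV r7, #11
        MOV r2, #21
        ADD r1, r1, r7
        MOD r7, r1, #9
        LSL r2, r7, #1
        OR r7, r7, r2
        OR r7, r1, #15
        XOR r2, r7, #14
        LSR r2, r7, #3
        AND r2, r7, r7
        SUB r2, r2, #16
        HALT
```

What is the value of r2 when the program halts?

MOV r1, #36 → r1=36
MOV r7, #11 → r7=11
MOV r2, #21 → r2=21
ADD r1, r1, r7 → r1=36+11=47
MOD r7, r1, #9 → r7=47%9=2
LSL r2, r7, #1 → r2=2<<1=4
OR r7, r7, r2 → r7=2|4=6
OR r7, r1, #15 → r7=47|15=47
XOR r2, r7, #14 → r2=47^14=33
LSR r2, r7, #3 → r2=47>>3=5
AND r2, r7, r7 → r2=47&47=47
SUB r2, r2, #16 → r2=47-16=31
halt.

31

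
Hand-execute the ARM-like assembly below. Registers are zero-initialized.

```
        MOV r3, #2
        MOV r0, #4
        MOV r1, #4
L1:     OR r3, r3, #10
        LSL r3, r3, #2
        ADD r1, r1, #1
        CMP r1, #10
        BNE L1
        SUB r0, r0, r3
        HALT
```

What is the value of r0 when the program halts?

MOV r3, #2 → r3=2
MOV r0, #4 → r0=4
MOV r1, #4 → r1=4
OR r3, r3, #10 → r3=2|10=10
LSL r3, r3, #2 → r3=10<<2=40
ADD r1, r1, #1 → r1=4+1=5
CMP r1, #10  (cmp 5,10)
BNE L1: taken
OR r3, r3, #10 → r3=40|10=42
LSL r3, r3, #2 → r3=42<<2=168
ADD r1, r1, #1 → r1=5+1=6
CMP r1, #10  (cmp 6,10)
BNE L1: taken
OR r3, r3, #10 → r3=168|10=170
LSL r3, r3, #2 → r3=170<<2=680
ADD r1, r1, #1 → r1=6+1=7
CMP r1, #10  (cmp 7,10)
BNE L1: taken
OR r3, r3, #10 → r3=680|10=682
LSL r3, r3, #2 → r3=682<<2=2728
ADD r1, r1, #1 → r1=7+1=8
CMP r1, #10  (cmp 8,10)
BNE L1: taken
OR r3, r3, #10 → r3=2728|10=2730
LSL r3, r3, #2 → r3=2730<<2=10920
ADD r1, r1, #1 → r1=8+1=9
CMP r1, #10  (cmp 9,10)
BNE L1: taken
OR r3, r3, #10 → r3=10920|10=10922
LSL r3, r3, #2 → r3=10922<<2=43688
ADD r1, r1, #1 → r1=9+1=10
CMP r1, #10  (cmp 10,10)
BNE L1: not taken
SUB r0, r0, r3 → r0=4-43688=-43684
halt.

-43684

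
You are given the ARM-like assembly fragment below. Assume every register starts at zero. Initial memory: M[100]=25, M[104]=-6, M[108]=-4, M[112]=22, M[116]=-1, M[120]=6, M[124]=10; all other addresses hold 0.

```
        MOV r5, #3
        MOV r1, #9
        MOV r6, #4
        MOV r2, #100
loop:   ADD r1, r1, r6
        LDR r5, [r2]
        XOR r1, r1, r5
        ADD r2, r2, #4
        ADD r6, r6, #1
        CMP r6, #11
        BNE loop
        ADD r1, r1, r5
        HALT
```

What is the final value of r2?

128

MOV r5, #3 → r5=3
MOV r1, #9 → r1=9
MOV r6, #4 → r6=4
MOV r2, #100 → r2=100
ADD r1, r1, r6 → r1=9+4=13
LDR r5, [r2] → r5=M[100]=25
XOR r1, r1, r5 → r1=13^25=20
ADD r2, r2, #4 → r2=100+4=104
ADD r6, r6, #1 → r6=4+1=5
CMP r6, #11  (cmp 5,11)
BNE loop: taken
ADD r1, r1, r6 → r1=20+5=25
LDR r5, [r2] → r5=M[104]=-6
XOR r1, r1, r5 → r1=25^(-6)=-29
ADD r2, r2, #4 → r2=104+4=108
ADD r6, r6, #1 → r6=5+1=6
CMP r6, #11  (cmp 6,11)
BNE loop: taken
ADD r1, r1, r6 → r1=(-29)+6=-23
LDR r5, [r2] → r5=M[108]=-4
XOR r1, r1, r5 → r1=(-23)^(-4)=21
ADD r2, r2, #4 → r2=108+4=112
ADD r6, r6, #1 → r6=6+1=7
CMP r6, #11  (cmp 7,11)
BNE loop: taken
ADD r1, r1, r6 → r1=21+7=28
LDR r5, [r2] → r5=M[112]=22
XOR r1, r1, r5 → r1=28^22=10
ADD r2, r2, #4 → r2=112+4=116
ADD r6, r6, #1 → r6=7+1=8
CMP r6, #11  (cmp 8,11)
BNE loop: taken
ADD r1, r1, r6 → r1=10+8=18
LDR r5, [r2] → r5=M[116]=-1
XOR r1, r1, r5 → r1=18^(-1)=-19
ADD r2, r2, #4 → r2=116+4=120
ADD r6, r6, #1 → r6=8+1=9
CMP r6, #11  (cmp 9,11)
BNE loop: taken
ADD r1, r1, r6 → r1=(-19)+9=-10
LDR r5, [r2] → r5=M[120]=6
XOR r1, r1, r5 → r1=(-10)^6=-16
ADD r2, r2, #4 → r2=120+4=124
ADD r6, r6, #1 → r6=9+1=10
CMP r6, #11  (cmp 10,11)
BNE loop: taken
ADD r1, r1, r6 → r1=(-16)+10=-6
LDR r5, [r2] → r5=M[124]=10
XOR r1, r1, r5 → r1=(-6)^10=-16
ADD r2, r2, #4 → r2=124+4=128
ADD r6, r6, #1 → r6=10+1=11
CMP r6, #11  (cmp 11,11)
BNE loop: not taken
ADD r1, r1, r5 → r1=(-16)+10=-6
halt.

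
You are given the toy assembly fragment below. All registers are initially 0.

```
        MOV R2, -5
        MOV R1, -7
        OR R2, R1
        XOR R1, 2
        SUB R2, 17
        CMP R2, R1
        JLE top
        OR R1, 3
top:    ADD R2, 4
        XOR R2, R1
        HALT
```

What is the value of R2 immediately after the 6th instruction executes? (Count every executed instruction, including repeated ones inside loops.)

-22

MOV R2, -5 → R2=-5
MOV R1, -7 → R1=-7
OR R2, R1 → R2=(-5)|(-7)=-5
XOR R1, 2 → R1=(-7)^2=-5
SUB R2, 17 → R2=(-5)-17=-22
CMP R2, R1  (cmp -22,-5)
After step 6: R2 = -22.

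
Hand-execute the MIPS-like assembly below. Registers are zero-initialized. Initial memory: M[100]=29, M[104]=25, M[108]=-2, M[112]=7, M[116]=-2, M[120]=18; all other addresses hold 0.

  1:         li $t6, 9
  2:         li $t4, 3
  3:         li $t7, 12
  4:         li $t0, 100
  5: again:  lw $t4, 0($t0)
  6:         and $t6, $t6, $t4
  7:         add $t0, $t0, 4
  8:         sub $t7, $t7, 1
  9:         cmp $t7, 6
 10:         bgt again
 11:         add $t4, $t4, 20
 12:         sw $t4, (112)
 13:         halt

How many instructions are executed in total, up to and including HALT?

li $t6, 9 → $t6=9
li $t4, 3 → $t4=3
li $t7, 12 → $t7=12
li $t0, 100 → $t0=100
lw $t4, 0($t0) → $t4=M[100]=29
and $t6, $t6, $t4 → $t6=9&29=9
add $t0, $t0, 4 → $t0=100+4=104
sub $t7, $t7, 1 → $t7=12-1=11
cmp $t7, 6  (cmp 11,6)
bgt again: taken
lw $t4, 0($t0) → $t4=M[104]=25
and $t6, $t6, $t4 → $t6=9&25=9
add $t0, $t0, 4 → $t0=104+4=108
sub $t7, $t7, 1 → $t7=11-1=10
cmp $t7, 6  (cmp 10,6)
bgt again: taken
lw $t4, 0($t0) → $t4=M[108]=-2
and $t6, $t6, $t4 → $t6=9&(-2)=8
add $t0, $t0, 4 → $t0=108+4=112
sub $t7, $t7, 1 → $t7=10-1=9
cmp $t7, 6  (cmp 9,6)
bgt again: taken
lw $t4, 0($t0) → $t4=M[112]=7
and $t6, $t6, $t4 → $t6=8&7=0
add $t0, $t0, 4 → $t0=112+4=116
sub $t7, $t7, 1 → $t7=9-1=8
cmp $t7, 6  (cmp 8,6)
bgt again: taken
lw $t4, 0($t0) → $t4=M[116]=-2
and $t6, $t6, $t4 → $t6=0&(-2)=0
add $t0, $t0, 4 → $t0=116+4=120
sub $t7, $t7, 1 → $t7=8-1=7
cmp $t7, 6  (cmp 7,6)
bgt again: taken
lw $t4, 0($t0) → $t4=M[120]=18
and $t6, $t6, $t4 → $t6=0&18=0
add $t0, $t0, 4 → $t0=120+4=124
sub $t7, $t7, 1 → $t7=7-1=6
cmp $t7, 6  (cmp 6,6)
bgt again: not taken
add $t4, $t4, 20 → $t4=18+20=38
sw $t4, (112) → M[112]=38
halt.
Total executed instructions: 43.

43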